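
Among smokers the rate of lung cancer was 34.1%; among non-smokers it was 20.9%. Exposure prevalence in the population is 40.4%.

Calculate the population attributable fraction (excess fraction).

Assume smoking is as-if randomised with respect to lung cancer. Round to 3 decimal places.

PAF ≈ 0.203

p₁ = 0.341, p₀ = 0.209.
Overall risk P(Y=1) = π·p₁ + (1−π)·p₀ = 0.404×0.341 + 0.596×0.209 = 0.26233.
Under exogeneity, PAF = [P(Y=1) − p₀] / P(Y=1).
PAF = (0.26233 − 0.209) / 0.26233 ≈ 0.2033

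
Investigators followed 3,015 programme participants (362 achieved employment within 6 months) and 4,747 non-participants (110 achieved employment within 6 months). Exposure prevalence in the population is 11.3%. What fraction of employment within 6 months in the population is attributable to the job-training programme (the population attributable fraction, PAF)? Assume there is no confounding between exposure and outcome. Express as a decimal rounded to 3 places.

PAF ≈ 0.321

p₁ = P(outcome | exposed) = 362/3015 = 0.12007
p₀ = P(outcome | unexposed) = 110/4747 = 0.023173
Overall risk P(Y=1) = π·p₁ + (1−π)·p₀ = 0.113×0.12007 + 0.887×0.023173 = 0.034122.
Under exogeneity, PAF = [P(Y=1) − p₀] / P(Y=1).
PAF = (0.034122 − 0.023173) / 0.034122 ≈ 0.3209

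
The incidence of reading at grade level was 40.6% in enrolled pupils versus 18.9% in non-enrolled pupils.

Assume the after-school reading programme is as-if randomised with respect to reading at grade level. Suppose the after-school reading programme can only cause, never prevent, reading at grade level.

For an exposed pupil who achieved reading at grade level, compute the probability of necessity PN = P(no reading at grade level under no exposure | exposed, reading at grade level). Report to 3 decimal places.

PN ≈ 0.534

p₁ = 0.406, p₀ = 0.189.
Under exogeneity and monotonicity, PN = (p₁ − p₀) / p₁.
PN = (0.406 − 0.189) / 0.406 = 0.217 / 0.406 ≈ 0.5345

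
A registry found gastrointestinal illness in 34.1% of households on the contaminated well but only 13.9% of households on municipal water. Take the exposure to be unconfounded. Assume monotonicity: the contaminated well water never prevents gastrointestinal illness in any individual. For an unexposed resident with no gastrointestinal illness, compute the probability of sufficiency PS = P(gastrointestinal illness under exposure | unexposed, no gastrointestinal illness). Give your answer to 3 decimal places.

PS ≈ 0.235

p₁ = 0.341, p₀ = 0.139.
Under exogeneity and monotonicity, PS = (p₁ − p₀) / (1 − p₀).
PS = (0.341 − 0.139) / (1 − 0.139) = 0.202 / 0.861 ≈ 0.2346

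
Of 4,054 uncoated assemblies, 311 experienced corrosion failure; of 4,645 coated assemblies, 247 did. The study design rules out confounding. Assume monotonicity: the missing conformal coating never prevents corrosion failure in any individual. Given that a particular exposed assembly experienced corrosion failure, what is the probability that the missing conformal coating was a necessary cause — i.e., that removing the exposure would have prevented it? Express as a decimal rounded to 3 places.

p₁ = P(outcome | exposed) = 311/4054 = 0.076714
p₀ = P(outcome | unexposed) = 247/4645 = 0.053175
Under exogeneity and monotonicity, PN = (p₁ − p₀) / p₁.
PN = (0.076714 − 0.053175) / 0.076714 = 0.023539 / 0.076714 ≈ 0.3068

PN ≈ 0.307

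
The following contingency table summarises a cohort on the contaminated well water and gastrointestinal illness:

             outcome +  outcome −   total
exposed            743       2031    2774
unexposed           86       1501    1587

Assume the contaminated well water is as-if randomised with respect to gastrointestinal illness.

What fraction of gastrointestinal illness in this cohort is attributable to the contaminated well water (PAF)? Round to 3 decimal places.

PAF ≈ 0.715

p₁ = P(outcome | exposed) = 743/2774 = 0.26784
p₀ = P(outcome | unexposed) = 86/1587 = 0.05419
Exposure prevalence π = 2774/4361 = 0.63609; overall risk P(Y=1) = 0.19009.
Under exogeneity, PAF = [P(Y=1) − p₀]/P(Y=1).
PAF = (0.19009 − 0.05419) / 0.19009 ≈ 0.7149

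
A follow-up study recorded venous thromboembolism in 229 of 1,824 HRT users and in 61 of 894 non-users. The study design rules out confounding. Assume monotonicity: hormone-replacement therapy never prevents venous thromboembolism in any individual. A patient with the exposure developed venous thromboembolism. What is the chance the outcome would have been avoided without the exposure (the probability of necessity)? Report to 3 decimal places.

p₁ = P(outcome | exposed) = 229/1824 = 0.12555
p₀ = P(outcome | unexposed) = 61/894 = 0.068233
Under exogeneity and monotonicity, PN = (p₁ − p₀) / p₁.
PN = (0.12555 − 0.068233) / 0.12555 = 0.057316 / 0.12555 ≈ 0.4565

PN ≈ 0.457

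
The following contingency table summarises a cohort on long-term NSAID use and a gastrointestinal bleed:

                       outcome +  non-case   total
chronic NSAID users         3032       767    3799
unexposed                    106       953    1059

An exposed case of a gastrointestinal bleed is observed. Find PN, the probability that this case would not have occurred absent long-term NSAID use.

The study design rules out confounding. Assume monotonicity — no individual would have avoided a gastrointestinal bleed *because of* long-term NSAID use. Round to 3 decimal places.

p₁ = P(outcome | exposed) = 3032/3799 = 0.7981
p₀ = P(outcome | unexposed) = 106/1059 = 0.10009
Under exogeneity and monotonicity, PN = (p₁ − p₀) / p₁.
PN = (0.7981 − 0.10009) / 0.7981 = 0.69801 / 0.7981 ≈ 0.8746

PN ≈ 0.875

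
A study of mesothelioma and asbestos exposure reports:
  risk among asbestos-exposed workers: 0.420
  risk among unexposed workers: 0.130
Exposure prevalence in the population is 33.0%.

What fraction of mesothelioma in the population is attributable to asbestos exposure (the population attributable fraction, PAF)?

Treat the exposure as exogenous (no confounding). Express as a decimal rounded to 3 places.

Let p₁ = 0.42, p₀ = 0.13.
Overall risk P(Y=1) = π·p₁ + (1−π)·p₀ = 0.33×0.42 + 0.67×0.13 = 0.2257.
Under exogeneity, PAF = [P(Y=1) − p₀] / P(Y=1).
PAF = (0.2257 − 0.13) / 0.2257 ≈ 0.4240

PAF ≈ 0.424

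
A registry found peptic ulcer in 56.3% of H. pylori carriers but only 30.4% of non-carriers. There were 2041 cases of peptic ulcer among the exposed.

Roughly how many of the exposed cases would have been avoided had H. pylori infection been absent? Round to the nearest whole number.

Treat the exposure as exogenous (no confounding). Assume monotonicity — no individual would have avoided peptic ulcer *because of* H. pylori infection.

about 939 cases

p₁ = 0.563, p₀ = 0.304.
PN = (p₁ − p₀)/p₁ = (0.563 − 0.304) / 0.563 ≈ 0.46004.
Attributable cases ≈ PN × (exposed cases) = 0.46004 × 2041 ≈ 938.93.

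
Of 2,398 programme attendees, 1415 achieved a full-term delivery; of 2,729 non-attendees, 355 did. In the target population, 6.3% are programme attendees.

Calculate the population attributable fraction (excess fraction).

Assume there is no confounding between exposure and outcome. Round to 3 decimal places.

PAF ≈ 0.182

p₁ = P(outcome | exposed) = 1415/2398 = 0.59008
p₀ = P(outcome | unexposed) = 355/2729 = 0.13008
Overall risk P(Y=1) = π·p₁ + (1−π)·p₀ = 0.063×0.59008 + 0.937×0.13008 = 0.15906.
Under exogeneity, PAF = [P(Y=1) − p₀] / P(Y=1).
PAF = (0.15906 − 0.13008) / 0.15906 ≈ 0.1822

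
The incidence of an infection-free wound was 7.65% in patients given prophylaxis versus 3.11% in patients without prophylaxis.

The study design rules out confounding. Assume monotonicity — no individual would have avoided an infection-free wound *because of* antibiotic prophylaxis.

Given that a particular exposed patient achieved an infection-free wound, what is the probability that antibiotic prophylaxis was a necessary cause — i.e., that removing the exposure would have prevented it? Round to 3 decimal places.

PN ≈ 0.593

p₁ = 0.0765, p₀ = 0.0311.
Under exogeneity and monotonicity, PN = (p₁ − p₀) / p₁.
PN = (0.0765 − 0.0311) / 0.0765 = 0.0454 / 0.0765 ≈ 0.5935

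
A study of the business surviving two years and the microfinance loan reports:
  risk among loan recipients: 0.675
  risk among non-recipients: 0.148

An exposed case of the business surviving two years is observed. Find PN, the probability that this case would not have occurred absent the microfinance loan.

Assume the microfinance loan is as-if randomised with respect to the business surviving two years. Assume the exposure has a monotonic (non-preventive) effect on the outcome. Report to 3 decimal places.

Let p₁ = 0.675, p₀ = 0.148.
Under exogeneity and monotonicity, PN = (p₁ − p₀) / p₁.
PN = (0.675 − 0.148) / 0.675 = 0.527 / 0.675 ≈ 0.7807

PN ≈ 0.781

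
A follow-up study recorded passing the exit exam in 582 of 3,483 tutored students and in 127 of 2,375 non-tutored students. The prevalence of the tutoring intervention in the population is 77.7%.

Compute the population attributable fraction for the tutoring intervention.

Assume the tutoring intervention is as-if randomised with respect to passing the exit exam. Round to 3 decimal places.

PAF ≈ 0.623

p₁ = P(outcome | exposed) = 582/3483 = 0.1671
p₀ = P(outcome | unexposed) = 127/2375 = 0.053474
Overall risk P(Y=1) = π·p₁ + (1−π)·p₀ = 0.777×0.1671 + 0.223×0.053474 = 0.14176.
Under exogeneity, PAF = [P(Y=1) − p₀] / P(Y=1).
PAF = (0.14176 − 0.053474) / 0.14176 ≈ 0.6228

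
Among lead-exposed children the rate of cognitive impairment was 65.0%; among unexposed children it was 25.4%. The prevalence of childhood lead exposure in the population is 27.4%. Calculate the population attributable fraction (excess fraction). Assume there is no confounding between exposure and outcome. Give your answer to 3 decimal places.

p₁ = 0.65, p₀ = 0.254.
Overall risk P(Y=1) = π·p₁ + (1−π)·p₀ = 0.274×0.65 + 0.726×0.254 = 0.3625.
Under exogeneity, PAF = [P(Y=1) − p₀] / P(Y=1).
PAF = (0.3625 − 0.254) / 0.3625 ≈ 0.2993

PAF ≈ 0.299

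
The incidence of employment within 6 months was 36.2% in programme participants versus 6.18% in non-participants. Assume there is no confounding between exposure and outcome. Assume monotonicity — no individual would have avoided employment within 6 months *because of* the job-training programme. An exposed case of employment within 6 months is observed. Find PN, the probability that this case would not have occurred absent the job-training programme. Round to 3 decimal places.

PN ≈ 0.829

p₁ = 0.362, p₀ = 0.0618.
Under exogeneity and monotonicity, PN = (p₁ − p₀) / p₁.
PN = (0.362 − 0.0618) / 0.362 = 0.3002 / 0.362 ≈ 0.8293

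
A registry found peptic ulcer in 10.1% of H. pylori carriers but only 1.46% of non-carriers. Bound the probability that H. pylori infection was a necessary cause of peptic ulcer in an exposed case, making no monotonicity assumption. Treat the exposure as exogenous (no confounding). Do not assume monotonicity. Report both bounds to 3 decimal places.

0.855 ≤ PN ≤ 1.000

p₁ = 0.101, p₀ = 0.0146.
Under exogeneity alone the bounds on PN are max{0,(p₁−p₀)/p₁} ≤ PN ≤ min{1,(1−p₀)/p₁}.
  lower = (p₁ − p₀)/p₁ = 0.0864 / 0.101 ≈ 0.8554
  upper = min{1, (1 − p₀)/p₁} = 0.9854 / 0.101 ≈ 9.7564 → capped at 1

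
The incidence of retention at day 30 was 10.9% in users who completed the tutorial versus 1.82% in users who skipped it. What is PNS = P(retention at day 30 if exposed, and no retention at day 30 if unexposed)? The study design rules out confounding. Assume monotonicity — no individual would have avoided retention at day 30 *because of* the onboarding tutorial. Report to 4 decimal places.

p₁ = 0.109, p₀ = 0.0182.
Under exogeneity and monotonicity, PNS = p₁ − p₀.
PNS = 0.109 − 0.0182 = 0.0908

PNS ≈ 0.0908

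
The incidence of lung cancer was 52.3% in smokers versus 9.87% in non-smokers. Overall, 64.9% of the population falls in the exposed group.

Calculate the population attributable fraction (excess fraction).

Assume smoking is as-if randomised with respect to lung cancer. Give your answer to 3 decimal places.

PAF ≈ 0.736

p₁ = 0.523, p₀ = 0.0987.
Overall risk P(Y=1) = π·p₁ + (1−π)·p₀ = 0.649×0.523 + 0.351×0.0987 = 0.37407.
Under exogeneity, PAF = [P(Y=1) − p₀] / P(Y=1).
PAF = (0.37407 − 0.0987) / 0.37407 ≈ 0.7361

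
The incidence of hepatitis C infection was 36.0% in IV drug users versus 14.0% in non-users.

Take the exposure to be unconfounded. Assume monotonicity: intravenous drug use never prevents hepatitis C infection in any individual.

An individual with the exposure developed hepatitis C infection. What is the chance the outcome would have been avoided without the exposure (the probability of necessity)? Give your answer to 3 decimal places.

PN ≈ 0.611

p₁ = 0.36, p₀ = 0.14.
Under exogeneity and monotonicity, PN = (p₁ − p₀) / p₁.
PN = (0.36 − 0.14) / 0.36 = 0.22 / 0.36 ≈ 0.6111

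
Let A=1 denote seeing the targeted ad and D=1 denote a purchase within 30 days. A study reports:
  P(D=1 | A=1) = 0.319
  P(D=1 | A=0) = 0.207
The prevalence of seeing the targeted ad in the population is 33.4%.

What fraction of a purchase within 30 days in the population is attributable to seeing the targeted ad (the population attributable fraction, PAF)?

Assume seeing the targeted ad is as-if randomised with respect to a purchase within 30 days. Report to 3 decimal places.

PAF ≈ 0.153

Let p₁ = 0.319, p₀ = 0.207.
Overall risk P(Y=1) = π·p₁ + (1−π)·p₀ = 0.334×0.319 + 0.666×0.207 = 0.24441.
Under exogeneity, PAF = [P(Y=1) − p₀] / P(Y=1).
PAF = (0.24441 − 0.207) / 0.24441 ≈ 0.1531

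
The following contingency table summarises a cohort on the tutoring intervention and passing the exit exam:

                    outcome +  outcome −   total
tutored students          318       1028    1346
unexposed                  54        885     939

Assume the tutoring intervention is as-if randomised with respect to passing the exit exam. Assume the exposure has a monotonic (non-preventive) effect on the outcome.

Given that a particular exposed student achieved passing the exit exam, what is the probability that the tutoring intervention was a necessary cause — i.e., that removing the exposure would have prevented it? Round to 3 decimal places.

PN ≈ 0.757

p₁ = P(outcome | exposed) = 318/1346 = 0.23626
p₀ = P(outcome | unexposed) = 54/939 = 0.057508
Under exogeneity and monotonicity, PN = (p₁ − p₀) / p₁.
PN = (0.23626 − 0.057508) / 0.23626 = 0.17875 / 0.23626 ≈ 0.7566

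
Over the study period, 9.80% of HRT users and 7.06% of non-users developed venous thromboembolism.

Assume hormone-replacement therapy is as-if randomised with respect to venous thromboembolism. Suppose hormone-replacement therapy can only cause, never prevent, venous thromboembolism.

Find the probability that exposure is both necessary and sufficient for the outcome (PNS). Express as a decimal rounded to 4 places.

p₁ = 0.098, p₀ = 0.0706.
Under exogeneity and monotonicity, PNS = p₁ − p₀.
PNS = 0.098 − 0.0706 = 0.0274

PNS ≈ 0.0274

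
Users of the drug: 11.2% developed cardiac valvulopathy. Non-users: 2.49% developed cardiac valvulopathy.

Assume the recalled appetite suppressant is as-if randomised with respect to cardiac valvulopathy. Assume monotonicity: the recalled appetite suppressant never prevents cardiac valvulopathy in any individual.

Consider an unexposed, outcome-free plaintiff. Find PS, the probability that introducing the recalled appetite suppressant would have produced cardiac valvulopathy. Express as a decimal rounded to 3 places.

PS ≈ 0.089

p₁ = 0.112, p₀ = 0.0249.
Under exogeneity and monotonicity, PS = (p₁ − p₀) / (1 − p₀).
PS = (0.112 − 0.0249) / (1 − 0.0249) = 0.0871 / 0.9751 ≈ 0.0893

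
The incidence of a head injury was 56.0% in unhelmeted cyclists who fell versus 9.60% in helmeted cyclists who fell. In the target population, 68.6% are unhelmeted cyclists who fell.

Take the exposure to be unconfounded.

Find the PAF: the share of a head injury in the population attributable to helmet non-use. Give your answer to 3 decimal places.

PAF ≈ 0.768

p₁ = 0.56, p₀ = 0.096.
Overall risk P(Y=1) = π·p₁ + (1−π)·p₀ = 0.686×0.56 + 0.314×0.096 = 0.4143.
Under exogeneity, PAF = [P(Y=1) − p₀] / P(Y=1).
PAF = (0.4143 − 0.096) / 0.4143 ≈ 0.7683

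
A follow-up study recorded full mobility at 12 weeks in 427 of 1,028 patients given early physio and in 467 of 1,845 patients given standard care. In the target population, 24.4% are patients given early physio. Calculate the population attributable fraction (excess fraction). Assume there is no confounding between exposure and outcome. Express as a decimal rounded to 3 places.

PAF ≈ 0.135

p₁ = P(outcome | exposed) = 427/1028 = 0.41537
p₀ = P(outcome | unexposed) = 467/1845 = 0.25312
Overall risk P(Y=1) = π·p₁ + (1−π)·p₀ = 0.244×0.41537 + 0.756×0.25312 = 0.29271.
Under exogeneity, PAF = [P(Y=1) − p₀] / P(Y=1).
PAF = (0.29271 − 0.25312) / 0.29271 ≈ 0.1353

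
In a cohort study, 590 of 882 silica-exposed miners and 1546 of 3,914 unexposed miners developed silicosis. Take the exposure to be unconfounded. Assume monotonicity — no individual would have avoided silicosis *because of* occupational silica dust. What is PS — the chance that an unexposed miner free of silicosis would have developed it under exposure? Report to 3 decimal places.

p₁ = P(outcome | exposed) = 590/882 = 0.66893
p₀ = P(outcome | unexposed) = 1546/3914 = 0.39499
Under exogeneity and monotonicity, PS = (p₁ − p₀) / (1 − p₀).
PS = (0.66893 − 0.39499) / (1 − 0.39499) = 0.27394 / 0.60501 ≈ 0.4528

PS ≈ 0.453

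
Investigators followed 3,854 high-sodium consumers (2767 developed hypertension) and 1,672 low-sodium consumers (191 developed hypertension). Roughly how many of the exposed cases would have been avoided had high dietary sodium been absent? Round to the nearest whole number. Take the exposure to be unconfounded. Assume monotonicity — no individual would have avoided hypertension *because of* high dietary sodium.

p₁ = P(outcome | exposed) = 2767/3854 = 0.71796
p₀ = P(outcome | unexposed) = 191/1672 = 0.11423
PN = (p₁ − p₀)/p₁ = (0.71796 − 0.11423) / 0.71796 ≈ 0.84089.
Attributable cases ≈ PN × (exposed cases) = 0.84089 × 2767 ≈ 2326.74.

about 2327 cases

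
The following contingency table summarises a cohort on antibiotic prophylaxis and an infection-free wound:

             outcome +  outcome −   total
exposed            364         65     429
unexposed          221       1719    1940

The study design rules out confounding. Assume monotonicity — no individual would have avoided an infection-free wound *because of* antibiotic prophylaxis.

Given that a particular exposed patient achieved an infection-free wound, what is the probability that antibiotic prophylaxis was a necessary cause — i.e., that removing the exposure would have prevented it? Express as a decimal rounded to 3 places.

p₁ = P(outcome | exposed) = 364/429 = 0.84848
p₀ = P(outcome | unexposed) = 221/1940 = 0.11392
Under exogeneity and monotonicity, PN = (p₁ − p₀) / p₁.
PN = (0.84848 − 0.11392) / 0.84848 = 0.73457 / 0.84848 ≈ 0.8657

PN ≈ 0.866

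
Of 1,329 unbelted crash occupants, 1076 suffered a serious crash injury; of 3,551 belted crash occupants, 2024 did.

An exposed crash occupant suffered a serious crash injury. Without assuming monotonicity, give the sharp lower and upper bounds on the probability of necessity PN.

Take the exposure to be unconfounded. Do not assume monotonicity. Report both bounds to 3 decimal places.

p₁ = P(outcome | exposed) = 1076/1329 = 0.80963
p₀ = P(outcome | unexposed) = 2024/3551 = 0.56998
Under exogeneity alone the bounds on PN are max{0,(p₁−p₀)/p₁} ≤ PN ≤ min{1,(1−p₀)/p₁}.
  lower = (p₁ − p₀)/p₁ = 0.23965 / 0.80963 ≈ 0.2960
  upper = min{1, (1 − p₀)/p₁} = 0.43002 / 0.80963 ≈ 0.5311

0.296 ≤ PN ≤ 0.531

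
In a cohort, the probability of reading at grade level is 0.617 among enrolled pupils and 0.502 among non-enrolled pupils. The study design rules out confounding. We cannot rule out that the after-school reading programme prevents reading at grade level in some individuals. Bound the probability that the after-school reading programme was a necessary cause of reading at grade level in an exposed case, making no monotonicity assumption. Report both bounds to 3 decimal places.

Let p₁ = 0.617, p₀ = 0.502.
Under exogeneity alone the bounds on PN are max{0,(p₁−p₀)/p₁} ≤ PN ≤ min{1,(1−p₀)/p₁}.
  lower = (p₁ − p₀)/p₁ = 0.115 / 0.617 ≈ 0.1864
  upper = min{1, (1 − p₀)/p₁} = 0.498 / 0.617 ≈ 0.8071

0.186 ≤ PN ≤ 0.807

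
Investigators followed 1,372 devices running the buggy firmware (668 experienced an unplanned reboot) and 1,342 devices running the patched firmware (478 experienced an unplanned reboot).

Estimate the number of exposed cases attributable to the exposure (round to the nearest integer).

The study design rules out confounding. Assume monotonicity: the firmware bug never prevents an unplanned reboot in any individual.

about 179 cases

p₁ = P(outcome | exposed) = 668/1372 = 0.48688
p₀ = P(outcome | unexposed) = 478/1342 = 0.35618
PN = (p₁ − p₀)/p₁ = (0.48688 − 0.35618) / 0.48688 ≈ 0.26843.
Attributable cases ≈ PN × (exposed cases) = 0.26843 × 668 ≈ 179.31.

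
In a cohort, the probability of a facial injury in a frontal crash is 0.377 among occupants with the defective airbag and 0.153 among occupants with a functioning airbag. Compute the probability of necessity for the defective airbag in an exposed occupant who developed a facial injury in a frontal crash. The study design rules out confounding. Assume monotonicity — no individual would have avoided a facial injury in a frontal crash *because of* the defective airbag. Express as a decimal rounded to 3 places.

Let p₁ = 0.377, p₀ = 0.153.
Under exogeneity and monotonicity, PN = (p₁ − p₀) / p₁.
PN = (0.377 − 0.153) / 0.377 = 0.224 / 0.377 ≈ 0.5942

PN ≈ 0.594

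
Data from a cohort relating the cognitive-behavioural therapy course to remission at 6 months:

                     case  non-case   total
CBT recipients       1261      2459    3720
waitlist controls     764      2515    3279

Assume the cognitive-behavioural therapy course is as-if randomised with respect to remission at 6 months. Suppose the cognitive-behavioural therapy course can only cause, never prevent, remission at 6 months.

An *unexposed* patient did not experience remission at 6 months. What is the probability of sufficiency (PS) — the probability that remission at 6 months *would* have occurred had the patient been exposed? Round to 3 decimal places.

p₁ = P(outcome | exposed) = 1261/3720 = 0.33898
p₀ = P(outcome | unexposed) = 764/3279 = 0.233
Under exogeneity and monotonicity, PS = (p₁ − p₀) / (1 − p₀).
PS = (0.33898 − 0.233) / (1 − 0.233) = 0.10598 / 0.767 ≈ 0.1382

PS ≈ 0.138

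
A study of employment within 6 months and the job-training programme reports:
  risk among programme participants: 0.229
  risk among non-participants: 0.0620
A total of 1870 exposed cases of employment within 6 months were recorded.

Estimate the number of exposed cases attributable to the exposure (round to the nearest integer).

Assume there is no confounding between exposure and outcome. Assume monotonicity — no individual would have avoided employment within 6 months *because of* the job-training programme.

Let p₁ = 0.229, p₀ = 0.062.
PN = (p₁ − p₀)/p₁ = (0.229 − 0.062) / 0.229 ≈ 0.72926.
Attributable cases ≈ PN × (exposed cases) = 0.72926 × 1870 ≈ 1363.71.

about 1364 cases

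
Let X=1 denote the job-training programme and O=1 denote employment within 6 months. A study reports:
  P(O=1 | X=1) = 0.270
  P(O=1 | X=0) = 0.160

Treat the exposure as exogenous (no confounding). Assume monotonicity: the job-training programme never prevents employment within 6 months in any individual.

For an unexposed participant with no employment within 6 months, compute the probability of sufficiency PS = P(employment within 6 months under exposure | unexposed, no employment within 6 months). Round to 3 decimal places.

PS ≈ 0.131

Let p₁ = 0.27, p₀ = 0.16.
Under exogeneity and monotonicity, PS = (p₁ − p₀) / (1 − p₀).
PS = (0.27 − 0.16) / (1 − 0.16) = 0.11 / 0.84 ≈ 0.1310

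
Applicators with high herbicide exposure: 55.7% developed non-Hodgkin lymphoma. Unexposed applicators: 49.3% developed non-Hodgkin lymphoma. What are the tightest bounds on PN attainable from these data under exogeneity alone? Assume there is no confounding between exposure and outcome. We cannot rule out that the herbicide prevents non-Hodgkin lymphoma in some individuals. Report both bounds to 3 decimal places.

0.115 ≤ PN ≤ 0.910

p₁ = 0.557, p₀ = 0.493.
Under exogeneity alone the bounds on PN are max{0,(p₁−p₀)/p₁} ≤ PN ≤ min{1,(1−p₀)/p₁}.
  lower = (p₁ − p₀)/p₁ = 0.064 / 0.557 ≈ 0.1149
  upper = min{1, (1 − p₀)/p₁} = 0.507 / 0.557 ≈ 0.9102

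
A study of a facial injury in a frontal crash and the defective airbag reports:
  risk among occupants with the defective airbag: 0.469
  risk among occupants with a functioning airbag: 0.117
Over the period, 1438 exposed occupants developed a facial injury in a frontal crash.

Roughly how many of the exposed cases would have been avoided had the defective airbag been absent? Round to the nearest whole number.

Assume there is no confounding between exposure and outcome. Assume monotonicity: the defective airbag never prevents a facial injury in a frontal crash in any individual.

Let p₁ = 0.469, p₀ = 0.117.
PN = (p₁ − p₀)/p₁ = (0.469 − 0.117) / 0.469 ≈ 0.75053.
Attributable cases ≈ PN × (exposed cases) = 0.75053 × 1438 ≈ 1079.27.

about 1079 cases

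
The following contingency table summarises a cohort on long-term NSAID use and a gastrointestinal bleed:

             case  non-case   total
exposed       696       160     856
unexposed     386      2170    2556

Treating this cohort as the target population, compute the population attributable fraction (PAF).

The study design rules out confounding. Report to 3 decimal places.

p₁ = P(outcome | exposed) = 696/856 = 0.81308
p₀ = P(outcome | unexposed) = 386/2556 = 0.15102
Exposure prevalence π = 856/3412 = 0.25088; overall risk P(Y=1) = 0.31712.
Under exogeneity, PAF = [P(Y=1) − p₀]/P(Y=1).
PAF = (0.31712 − 0.15102) / 0.31712 ≈ 0.5238

PAF ≈ 0.524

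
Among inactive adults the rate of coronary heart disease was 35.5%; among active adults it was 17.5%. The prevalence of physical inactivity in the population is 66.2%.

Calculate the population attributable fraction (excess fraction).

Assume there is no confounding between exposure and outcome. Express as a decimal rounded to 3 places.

PAF ≈ 0.405

p₁ = 0.355, p₀ = 0.175.
Overall risk P(Y=1) = π·p₁ + (1−π)·p₀ = 0.662×0.355 + 0.338×0.175 = 0.29416.
Under exogeneity, PAF = [P(Y=1) − p₀] / P(Y=1).
PAF = (0.29416 − 0.175) / 0.29416 ≈ 0.4051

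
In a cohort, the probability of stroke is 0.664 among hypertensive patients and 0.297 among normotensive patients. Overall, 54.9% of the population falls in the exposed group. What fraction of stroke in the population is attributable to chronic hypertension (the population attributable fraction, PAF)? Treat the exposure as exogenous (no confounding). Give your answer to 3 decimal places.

Let p₁ = 0.664, p₀ = 0.297.
Overall risk P(Y=1) = π·p₁ + (1−π)·p₀ = 0.549×0.664 + 0.451×0.297 = 0.49848.
Under exogeneity, PAF = [P(Y=1) − p₀] / P(Y=1).
PAF = (0.49848 − 0.297) / 0.49848 ≈ 0.4042

PAF ≈ 0.404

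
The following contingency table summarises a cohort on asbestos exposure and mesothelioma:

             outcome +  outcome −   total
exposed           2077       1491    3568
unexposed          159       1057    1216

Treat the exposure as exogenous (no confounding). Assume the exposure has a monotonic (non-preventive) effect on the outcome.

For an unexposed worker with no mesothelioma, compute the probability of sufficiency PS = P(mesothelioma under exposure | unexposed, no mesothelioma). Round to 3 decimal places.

PS ≈ 0.519

p₁ = P(outcome | exposed) = 2077/3568 = 0.58212
p₀ = P(outcome | unexposed) = 159/1216 = 0.13076
Under exogeneity and monotonicity, PS = (p₁ − p₀) / (1 − p₀).
PS = (0.58212 − 0.13076) / (1 − 0.13076) = 0.45136 / 0.86924 ≈ 0.5193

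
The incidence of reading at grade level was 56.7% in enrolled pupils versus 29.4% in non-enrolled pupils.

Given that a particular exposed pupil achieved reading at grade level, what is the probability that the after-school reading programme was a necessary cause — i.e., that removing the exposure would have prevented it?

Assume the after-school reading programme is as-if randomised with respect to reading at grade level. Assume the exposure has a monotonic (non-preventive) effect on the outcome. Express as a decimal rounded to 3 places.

PN ≈ 0.481

p₁ = 0.567, p₀ = 0.294.
Under exogeneity and monotonicity, PN = (p₁ − p₀) / p₁.
PN = (0.567 − 0.294) / 0.567 = 0.273 / 0.567 ≈ 0.4815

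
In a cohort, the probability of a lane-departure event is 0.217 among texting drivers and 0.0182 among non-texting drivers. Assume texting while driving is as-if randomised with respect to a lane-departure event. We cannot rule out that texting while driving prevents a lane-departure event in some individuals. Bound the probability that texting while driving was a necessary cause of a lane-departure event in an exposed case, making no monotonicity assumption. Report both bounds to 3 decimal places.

0.916 ≤ PN ≤ 1.000

Let p₁ = 0.217, p₀ = 0.0182.
Under exogeneity alone the bounds on PN are max{0,(p₁−p₀)/p₁} ≤ PN ≤ min{1,(1−p₀)/p₁}.
  lower = (p₁ − p₀)/p₁ = 0.1988 / 0.217 ≈ 0.9161
  upper = min{1, (1 − p₀)/p₁} = 0.9818 / 0.217 ≈ 4.5244 → capped at 1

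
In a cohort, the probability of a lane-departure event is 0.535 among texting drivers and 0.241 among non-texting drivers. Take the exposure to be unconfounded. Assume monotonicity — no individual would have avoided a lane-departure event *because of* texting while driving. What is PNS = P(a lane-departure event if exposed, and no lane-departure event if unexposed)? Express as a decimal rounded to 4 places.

PNS ≈ 0.2940

Let p₁ = 0.535, p₀ = 0.241.
Under exogeneity and monotonicity, PNS = p₁ − p₀.
PNS = 0.535 − 0.241 = 0.294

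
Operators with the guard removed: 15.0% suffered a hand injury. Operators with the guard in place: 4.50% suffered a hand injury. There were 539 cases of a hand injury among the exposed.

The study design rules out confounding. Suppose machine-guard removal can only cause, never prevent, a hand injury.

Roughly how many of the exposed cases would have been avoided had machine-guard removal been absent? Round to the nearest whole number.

p₁ = 0.15, p₀ = 0.045.
PN = (p₁ − p₀)/p₁ = (0.15 − 0.045) / 0.15 ≈ 0.70000.
Attributable cases ≈ PN × (exposed cases) = 0.70000 × 539 ≈ 377.30.

about 377 cases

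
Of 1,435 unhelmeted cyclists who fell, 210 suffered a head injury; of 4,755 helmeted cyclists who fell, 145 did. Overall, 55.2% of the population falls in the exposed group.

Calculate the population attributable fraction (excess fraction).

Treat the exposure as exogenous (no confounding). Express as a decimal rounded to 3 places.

PAF ≈ 0.677

p₁ = P(outcome | exposed) = 210/1435 = 0.14634
p₀ = P(outcome | unexposed) = 145/4755 = 0.030494
Overall risk P(Y=1) = π·p₁ + (1−π)·p₀ = 0.552×0.14634 + 0.448×0.030494 = 0.094442.
Under exogeneity, PAF = [P(Y=1) − p₀] / P(Y=1).
PAF = (0.094442 − 0.030494) / 0.094442 ≈ 0.6771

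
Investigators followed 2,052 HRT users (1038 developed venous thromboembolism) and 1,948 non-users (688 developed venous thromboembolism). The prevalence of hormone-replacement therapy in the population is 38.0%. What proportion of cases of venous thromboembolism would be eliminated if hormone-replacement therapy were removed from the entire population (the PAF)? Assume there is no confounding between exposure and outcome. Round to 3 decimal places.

PAF ≈ 0.141

p₁ = P(outcome | exposed) = 1038/2052 = 0.50585
p₀ = P(outcome | unexposed) = 688/1948 = 0.35318
Overall risk P(Y=1) = π·p₁ + (1−π)·p₀ = 0.38×0.50585 + 0.62×0.35318 = 0.4112.
Under exogeneity, PAF = [P(Y=1) − p₀] / P(Y=1).
PAF = (0.4112 − 0.35318) / 0.4112 ≈ 0.1411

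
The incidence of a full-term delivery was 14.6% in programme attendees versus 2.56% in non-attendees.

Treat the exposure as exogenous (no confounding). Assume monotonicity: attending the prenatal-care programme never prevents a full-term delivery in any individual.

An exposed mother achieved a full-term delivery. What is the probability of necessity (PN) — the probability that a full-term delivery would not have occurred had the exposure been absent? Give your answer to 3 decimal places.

PN ≈ 0.825

p₁ = 0.146, p₀ = 0.0256.
Under exogeneity and monotonicity, PN = (p₁ − p₀) / p₁.
PN = (0.146 − 0.0256) / 0.146 = 0.1204 / 0.146 ≈ 0.8247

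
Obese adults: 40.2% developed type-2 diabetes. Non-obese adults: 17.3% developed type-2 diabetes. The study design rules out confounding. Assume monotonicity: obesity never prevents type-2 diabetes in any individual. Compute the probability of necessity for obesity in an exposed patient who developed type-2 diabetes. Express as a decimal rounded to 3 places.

p₁ = 0.402, p₀ = 0.173.
Under exogeneity and monotonicity, PN = (p₁ − p₀) / p₁.
PN = (0.402 − 0.173) / 0.402 = 0.229 / 0.402 ≈ 0.5697

PN ≈ 0.570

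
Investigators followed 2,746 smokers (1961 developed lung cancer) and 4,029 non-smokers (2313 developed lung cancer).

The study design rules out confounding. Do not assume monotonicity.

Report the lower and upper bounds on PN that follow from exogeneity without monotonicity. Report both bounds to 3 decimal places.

0.196 ≤ PN ≤ 0.596

p₁ = P(outcome | exposed) = 1961/2746 = 0.71413
p₀ = P(outcome | unexposed) = 2313/4029 = 0.57409
Under exogeneity alone the bounds on PN are max{0,(p₁−p₀)/p₁} ≤ PN ≤ min{1,(1−p₀)/p₁}.
  lower = (p₁ − p₀)/p₁ = 0.14004 / 0.71413 ≈ 0.1961
  upper = min{1, (1 − p₀)/p₁} = 0.42591 / 0.71413 ≈ 0.5964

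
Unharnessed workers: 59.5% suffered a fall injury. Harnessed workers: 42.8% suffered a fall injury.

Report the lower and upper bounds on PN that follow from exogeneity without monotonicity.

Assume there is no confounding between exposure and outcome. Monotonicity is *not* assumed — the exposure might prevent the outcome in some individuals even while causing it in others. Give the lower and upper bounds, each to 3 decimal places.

p₁ = 0.595, p₀ = 0.428.
Under exogeneity alone the bounds on PN are max{0,(p₁−p₀)/p₁} ≤ PN ≤ min{1,(1−p₀)/p₁}.
  lower = (p₁ − p₀)/p₁ = 0.167 / 0.595 ≈ 0.2807
  upper = min{1, (1 − p₀)/p₁} = 0.572 / 0.595 ≈ 0.9613

0.281 ≤ PN ≤ 0.961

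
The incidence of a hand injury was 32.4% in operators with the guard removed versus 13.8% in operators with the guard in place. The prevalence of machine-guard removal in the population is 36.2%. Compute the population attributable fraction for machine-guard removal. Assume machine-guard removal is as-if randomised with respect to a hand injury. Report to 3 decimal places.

PAF ≈ 0.328

p₁ = 0.324, p₀ = 0.138.
Overall risk P(Y=1) = π·p₁ + (1−π)·p₀ = 0.362×0.324 + 0.638×0.138 = 0.20533.
Under exogeneity, PAF = [P(Y=1) − p₀] / P(Y=1).
PAF = (0.20533 − 0.138) / 0.20533 ≈ 0.3279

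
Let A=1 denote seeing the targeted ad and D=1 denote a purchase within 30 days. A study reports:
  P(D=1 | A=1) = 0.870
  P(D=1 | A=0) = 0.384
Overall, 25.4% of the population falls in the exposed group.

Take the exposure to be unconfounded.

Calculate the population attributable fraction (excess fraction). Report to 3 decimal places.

Let p₁ = 0.87, p₀ = 0.384.
Overall risk P(Y=1) = π·p₁ + (1−π)·p₀ = 0.254×0.87 + 0.746×0.384 = 0.50744.
Under exogeneity, PAF = [P(Y=1) − p₀] / P(Y=1).
PAF = (0.50744 − 0.384) / 0.50744 ≈ 0.2433

PAF ≈ 0.243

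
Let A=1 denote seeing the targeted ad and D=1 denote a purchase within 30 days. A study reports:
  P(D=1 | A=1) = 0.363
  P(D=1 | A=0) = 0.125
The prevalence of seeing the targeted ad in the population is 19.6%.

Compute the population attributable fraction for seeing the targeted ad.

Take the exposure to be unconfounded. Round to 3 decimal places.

PAF ≈ 0.272

Let p₁ = 0.363, p₀ = 0.125.
Overall risk P(Y=1) = π·p₁ + (1−π)·p₀ = 0.196×0.363 + 0.804×0.125 = 0.17165.
Under exogeneity, PAF = [P(Y=1) − p₀] / P(Y=1).
PAF = (0.17165 − 0.125) / 0.17165 ≈ 0.2718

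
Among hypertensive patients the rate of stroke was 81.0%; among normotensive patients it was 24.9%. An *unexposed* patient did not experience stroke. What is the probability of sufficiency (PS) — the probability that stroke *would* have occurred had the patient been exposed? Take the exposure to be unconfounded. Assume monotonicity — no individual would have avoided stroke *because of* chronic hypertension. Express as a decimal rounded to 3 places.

p₁ = 0.81, p₀ = 0.249.
Under exogeneity and monotonicity, PS = (p₁ − p₀) / (1 − p₀).
PS = (0.81 − 0.249) / (1 − 0.249) = 0.561 / 0.751 ≈ 0.7470

PS ≈ 0.747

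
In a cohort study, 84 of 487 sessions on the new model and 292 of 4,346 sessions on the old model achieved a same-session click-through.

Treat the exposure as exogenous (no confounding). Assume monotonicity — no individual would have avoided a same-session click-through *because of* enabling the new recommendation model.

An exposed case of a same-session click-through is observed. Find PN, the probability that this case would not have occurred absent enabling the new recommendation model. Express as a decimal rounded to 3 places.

PN ≈ 0.610

p₁ = P(outcome | exposed) = 84/487 = 0.17248
p₀ = P(outcome | unexposed) = 292/4346 = 0.067188
Under exogeneity and monotonicity, PN = (p₁ − p₀) / p₁.
PN = (0.17248 − 0.067188) / 0.17248 = 0.1053 / 0.17248 ≈ 0.6105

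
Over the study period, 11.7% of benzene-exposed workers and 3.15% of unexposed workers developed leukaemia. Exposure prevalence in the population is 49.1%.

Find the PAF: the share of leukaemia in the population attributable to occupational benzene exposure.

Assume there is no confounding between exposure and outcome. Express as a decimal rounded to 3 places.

PAF ≈ 0.571

p₁ = 0.117, p₀ = 0.0315.
Overall risk P(Y=1) = π·p₁ + (1−π)·p₀ = 0.491×0.117 + 0.509×0.0315 = 0.073481.
Under exogeneity, PAF = [P(Y=1) − p₀] / P(Y=1).
PAF = (0.073481 − 0.0315) / 0.073481 ≈ 0.5713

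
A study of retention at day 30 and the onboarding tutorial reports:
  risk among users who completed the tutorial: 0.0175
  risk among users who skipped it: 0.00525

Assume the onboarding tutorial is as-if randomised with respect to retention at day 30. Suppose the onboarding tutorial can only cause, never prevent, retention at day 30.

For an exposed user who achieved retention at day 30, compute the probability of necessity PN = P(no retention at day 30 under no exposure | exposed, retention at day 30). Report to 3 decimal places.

Let p₁ = 0.0175, p₀ = 0.00525.
Under exogeneity and monotonicity, PN = (p₁ − p₀) / p₁.
PN = (0.0175 − 0.00525) / 0.0175 = 0.01225 / 0.0175 ≈ 0.7000

PN ≈ 0.700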